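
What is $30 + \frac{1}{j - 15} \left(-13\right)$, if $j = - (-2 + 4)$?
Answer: $\frac{523}{17} \approx 30.765$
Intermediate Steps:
$j = -2$ ($j = \left(-1\right) 2 = -2$)
$30 + \frac{1}{j - 15} \left(-13\right) = 30 + \frac{1}{-2 - 15} \left(-13\right) = 30 + \frac{1}{-17} \left(-13\right) = 30 - - \frac{13}{17} = 30 + \frac{13}{17} = \frac{523}{17}$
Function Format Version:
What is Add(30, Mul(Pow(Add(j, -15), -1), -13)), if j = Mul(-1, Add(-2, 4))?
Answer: Rational(523, 17) ≈ 30.765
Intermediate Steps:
j = -2 (j = Mul(-1, 2) = -2)
Add(30, Mul(Pow(Add(j, -15), -1), -13)) = Add(30, Mul(Pow(Add(-2, -15), -1), -13)) = Add(30, Mul(Pow(-17, -1), -13)) = Add(30, Mul(Rational(-1, 17), -13)) = Add(30, Rational(13, 17)) = Rational(523, 17)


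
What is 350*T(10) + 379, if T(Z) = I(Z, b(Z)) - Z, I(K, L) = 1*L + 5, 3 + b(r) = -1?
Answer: -2771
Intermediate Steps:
b(r) = -4 (b(r) = -3 - 1 = -4)
I(K, L) = 5 + L (I(K, L) = L + 5 = 5 + L)
T(Z) = 1 - Z (T(Z) = (5 - 4) - Z = 1 - Z)
350*T(10) + 379 = 350*(1 - 1*10) + 379 = 350*(1 - 10) + 379 = 350*(-9) + 379 = -3150 + 379 = -2771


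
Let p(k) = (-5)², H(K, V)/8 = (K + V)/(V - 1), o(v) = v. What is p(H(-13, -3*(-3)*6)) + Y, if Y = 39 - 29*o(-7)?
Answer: 267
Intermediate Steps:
H(K, V) = 8*(K + V)/(-1 + V) (H(K, V) = 8*((K + V)/(V - 1)) = 8*((K + V)/(-1 + V)) = 8*(K + V)/(-1 + V))
p(k) = 25
Y = 242 (Y = 39 - 29*(-7) = 39 + 203 = 242)
p(H(-13, -3*(-3)*6)) + Y = 25 + 242 = 267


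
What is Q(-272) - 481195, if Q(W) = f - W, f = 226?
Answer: -480697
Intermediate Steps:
Q(W) = 226 - W
Q(-272) - 481195 = (226 - 1*(-272)) - 481195 = (226 + 272) - 481195 = 498 - 481195 = -480697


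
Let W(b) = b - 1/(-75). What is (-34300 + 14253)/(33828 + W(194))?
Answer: -1503525/2551651 ≈ -0.58924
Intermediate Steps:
W(b) = 1/75 + b (W(b) = b - 1*(-1/75) = b + 1/75 = 1/75 + b)
(-34300 + 14253)/(33828 + W(194)) = (-34300 + 14253)/(33828 + (1/75 + 194)) = -20047/(33828 + 14551/75) = -20047/2551651/75 = -20047*75/2551651 = -1503525/2551651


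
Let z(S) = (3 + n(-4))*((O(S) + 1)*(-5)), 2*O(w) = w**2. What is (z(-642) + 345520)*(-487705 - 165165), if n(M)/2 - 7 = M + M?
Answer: 447147398650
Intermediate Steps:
O(w) = w**2/2
n(M) = 14 + 4*M (n(M) = 14 + 2*(M + M) = 14 + 2*(2*M) = 14 + 4*M)
z(S) = -5 - 5*S**2/2 (z(S) = (3 + (14 + 4*(-4)))*((S**2/2 + 1)*(-5)) = (3 + (14 - 16))*((1 + S**2/2)*(-5)) = (3 - 2)*(-5 - 5*S**2/2) = 1*(-5 - 5*S**2/2) = -5 - 5*S**2/2)
(z(-642) + 345520)*(-487705 - 165165) = ((-5 - 5/2*(-642)**2) + 345520)*(-487705 - 165165) = ((-5 - 5/2*412164) + 345520)*(-652870) = ((-5 - 1030410) + 345520)*(-652870) = (-1030415 + 345520)*(-652870) = -684895*(-652870) = 447147398650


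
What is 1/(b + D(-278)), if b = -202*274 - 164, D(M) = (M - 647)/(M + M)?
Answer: -556/30863747 ≈ -1.8015e-5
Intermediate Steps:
D(M) = (-647 + M)/(2*M) (D(M) = (-647 + M)/((2*M)) = (-647 + M)*(1/(2*M)) = (-647 + M)/(2*M))
b = -55512 (b = -55348 - 164 = -55512)
1/(b + D(-278)) = 1/(-55512 + (½)*(-647 - 278)/(-278)) = 1/(-55512 + (½)*(-1/278)*(-925)) = 1/(-55512 + 925/556) = 1/(-30863747/556) = -556/30863747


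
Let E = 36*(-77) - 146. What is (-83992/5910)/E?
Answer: 20998/4311345 ≈ 0.0048704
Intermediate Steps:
E = -2918 (E = -2772 - 146 = -2918)
(-83992/5910)/E = -83992/5910/(-2918) = -83992*1/5910*(-1/2918) = -41996/2955*(-1/2918) = 20998/4311345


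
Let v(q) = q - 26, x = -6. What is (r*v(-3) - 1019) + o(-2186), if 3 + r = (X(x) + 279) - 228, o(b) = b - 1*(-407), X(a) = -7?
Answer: -3987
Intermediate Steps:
v(q) = -26 + q
o(b) = 407 + b (o(b) = b + 407 = 407 + b)
r = 41 (r = -3 + ((-7 + 279) - 228) = -3 + (272 - 228) = -3 + 44 = 41)
(r*v(-3) - 1019) + o(-2186) = (41*(-26 - 3) - 1019) + (407 - 2186) = (41*(-29) - 1019) - 1779 = (-1189 - 1019) - 1779 = -2208 - 1779 = -3987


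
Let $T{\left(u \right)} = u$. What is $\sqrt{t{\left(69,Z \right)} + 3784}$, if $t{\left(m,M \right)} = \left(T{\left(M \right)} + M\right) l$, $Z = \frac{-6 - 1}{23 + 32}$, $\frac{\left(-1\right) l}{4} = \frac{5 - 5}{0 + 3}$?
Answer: $2 \sqrt{946} \approx 61.514$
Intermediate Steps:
$l = 0$ ($l = - 4 \frac{5 - 5}{0 + 3} = - 4 \cdot \frac{0}{3} = - 4 \cdot 0 \cdot \frac{1}{3} = \left(-4\right) 0 = 0$)
$Z = - \frac{7}{55} \approx -0.12727$
$t{\left(m,M \right)} = 0$ ($t{\left(m,M \right)} = \left(M + M\right) 0 = 2 M 0 = 0$)
$\sqrt{t{\left(69,Z \right)} + 3784} = \sqrt{0 + 3784} = \sqrt{3784} = 2 \sqrt{946}$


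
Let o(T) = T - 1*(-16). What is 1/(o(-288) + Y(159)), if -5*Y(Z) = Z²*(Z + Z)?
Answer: -5/8040718 ≈ -6.2184e-7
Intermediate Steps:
Y(Z) = -2*Z³/5 (Y(Z) = -Z²*(Z + Z)/5 = -Z²*2*Z/5 = -2*Z³/5)
o(T) = 16 + T (o(T) = T + 16 = 16 + T)
1/(o(-288) + Y(159)) = 1/((16 - 288) - ⅖*159³) = 1/(-272 - ⅖*4019679) = 1/(-272 - 8039358/5) = 1/(-8040718/5) = -5/8040718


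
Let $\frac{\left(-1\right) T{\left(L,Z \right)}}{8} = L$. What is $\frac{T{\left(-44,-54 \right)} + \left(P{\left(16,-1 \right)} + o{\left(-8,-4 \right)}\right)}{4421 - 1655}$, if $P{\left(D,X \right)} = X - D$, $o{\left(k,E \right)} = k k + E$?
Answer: $\frac{395}{2766} \approx 0.14281$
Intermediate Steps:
$T{\left(L,Z \right)} = - 8 L$
$o{\left(k,E \right)} = E + k^{2}$ ($o{\left(k,E \right)} = k^{2} + E = E + k^{2}$)
$\frac{T{\left(-44,-54 \right)} + \left(P{\left(16,-1 \right)} + o{\left(-8,-4 \right)}\right)}{4421 - 1655} = \frac{\left(-8\right) \left(-44\right) - \left(21 - 64\right)}{4421 - 1655} = \frac{352 + \left(\left(-1 - 16\right) + \left(-4 + 64\right)\right)}{2766} = \left(352 + \left(-17 + 60\right)\right) \frac{1}{2766} = \left(352 + 43\right) \frac{1}{2766} = 395 \cdot \frac{1}{2766} = \frac{395}{2766}$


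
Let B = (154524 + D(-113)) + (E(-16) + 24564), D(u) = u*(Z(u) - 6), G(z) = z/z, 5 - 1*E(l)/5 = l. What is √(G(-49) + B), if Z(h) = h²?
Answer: 5*I*√50521 ≈ 1123.8*I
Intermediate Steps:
E(l) = 25 - 5*l
G(z) = 1
D(u) = u*(-6 + u²) (D(u) = u*(u² - 6) = u*(-6 + u²))
B = -1263026 (B = (154524 - 113*(-6 + (-113)²)) + ((25 - 5*(-16)) + 24564) = (154524 - 113*(-6 + 12769)) + ((25 + 80) + 24564) = (154524 - 113*12763) + (105 + 24564) = (154524 - 1442219) + 24669 = -1287695 + 24669 = -1263026)
√(G(-49) + B) = √(1 - 1263026) = √(-1263025) = 5*I*√50521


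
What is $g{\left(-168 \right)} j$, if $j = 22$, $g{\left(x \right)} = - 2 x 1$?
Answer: $7392$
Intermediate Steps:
$g{\left(x \right)} = - 2 x$
$g{\left(-168 \right)} j = \left(-2\right) \left(-168\right) 22 = 336 \cdot 22 = 7392$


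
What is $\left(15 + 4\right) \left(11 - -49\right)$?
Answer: $1140$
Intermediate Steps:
$\left(15 + 4\right) \left(11 - -49\right) = 19 \left(11 + 49\right) = 19 \cdot 60 = 1140$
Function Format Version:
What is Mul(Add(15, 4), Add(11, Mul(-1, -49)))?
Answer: 1140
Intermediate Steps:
Mul(Add(15, 4), Add(11, Mul(-1, -49))) = Mul(19, Add(11, 49)) = Mul(19, 60) = 1140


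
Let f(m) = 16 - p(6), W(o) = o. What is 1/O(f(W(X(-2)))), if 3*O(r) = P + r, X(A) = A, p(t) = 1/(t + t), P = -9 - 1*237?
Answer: -36/2761 ≈ -0.013039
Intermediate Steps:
P = -246 (P = -9 - 237 = -246)
p(t) = 1/(2*t)
f(m) = 191/12 (f(m) = 16 - 1/(2*6) = 16 - 1*1/12 = 16 - 1/12 = 191/12)
O(r) = -82 + r/3 (O(r) = (-246 + r)/3 = -82 + r/3)
1/O(f(W(X(-2)))) = 1/(-82 + (⅓)*(191/12)) = 1/(-82 + 191/36) = 1/(-2761/36) = -36/2761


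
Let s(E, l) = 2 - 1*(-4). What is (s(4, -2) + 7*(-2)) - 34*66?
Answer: -2252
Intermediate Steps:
s(E, l) = 6 (s(E, l) = 2 + 4 = 6)
(s(4, -2) + 7*(-2)) - 34*66 = (6 + 7*(-2)) - 34*66 = (6 - 14) - 2244 = -8 - 2244 = -2252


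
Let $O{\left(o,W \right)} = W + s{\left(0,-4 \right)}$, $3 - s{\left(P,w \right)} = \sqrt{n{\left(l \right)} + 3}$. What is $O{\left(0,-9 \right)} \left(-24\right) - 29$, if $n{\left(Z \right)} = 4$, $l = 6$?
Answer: $115 + 24 \sqrt{7} \approx 178.5$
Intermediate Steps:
$s{\left(P,w \right)} = 3 - \sqrt{7}$ ($s{\left(P,w \right)} = 3 - \sqrt{4 + 3} = 3 - \sqrt{7}$)
$O{\left(o,W \right)} = 3 + W - \sqrt{7}$ ($O{\left(o,W \right)} = W + \left(3 - \sqrt{7}\right) = 3 + W - \sqrt{7}$)
$O{\left(0,-9 \right)} \left(-24\right) - 29 = \left(3 - 9 - \sqrt{7}\right) \left(-24\right) - 29 = \left(-6 - \sqrt{7}\right) \left(-24\right) - 29 = \left(144 + 24 \sqrt{7}\right) - 29 = 115 + 24 \sqrt{7}$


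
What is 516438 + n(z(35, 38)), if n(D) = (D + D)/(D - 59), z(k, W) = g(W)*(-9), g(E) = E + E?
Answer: 383714802/743 ≈ 5.1644e+5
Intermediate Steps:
g(E) = 2*E
z(k, W) = -18*W (z(k, W) = (2*W)*(-9) = -18*W)
n(D) = 2*D/(-59 + D) (n(D) = (2*D)/(-59 + D) = 2*D/(-59 + D))
516438 + n(z(35, 38)) = 516438 + 2*(-18*38)/(-59 - 18*38) = 516438 + 2*(-684)/(-59 - 684) = 516438 + 2*(-684)/(-743) = 516438 + 2*(-684)*(-1/743) = 516438 + 1368/743 = 383714802/743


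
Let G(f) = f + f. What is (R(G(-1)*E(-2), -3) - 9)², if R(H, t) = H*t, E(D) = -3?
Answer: 729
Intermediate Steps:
G(f) = 2*f
(R(G(-1)*E(-2), -3) - 9)² = (((2*(-1))*(-3))*(-3) - 9)² = (-2*(-3)*(-3) - 9)² = (6*(-3) - 9)² = (-18 - 9)² = (-27)² = 729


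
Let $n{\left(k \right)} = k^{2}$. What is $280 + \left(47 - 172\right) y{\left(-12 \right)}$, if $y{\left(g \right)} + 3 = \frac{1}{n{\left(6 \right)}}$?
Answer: $\frac{23455}{36} \approx 651.53$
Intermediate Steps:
$y{\left(g \right)} = - \frac{107}{36}$ ($y{\left(g \right)} = -3 + \frac{1}{6^{2}} = -3 + \frac{1}{36} = - \frac{107}{36}$)
$280 + \left(47 - 172\right) y{\left(-12 \right)} = 280 + \left(47 - 172\right) \left(- \frac{107}{36}\right) = 280 - - \frac{13375}{36} = 280 + \frac{13375}{36} = \frac{23455}{36}$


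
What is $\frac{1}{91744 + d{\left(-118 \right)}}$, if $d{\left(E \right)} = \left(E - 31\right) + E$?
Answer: $\frac{1}{91477} \approx 1.0932 \cdot 10^{-5}$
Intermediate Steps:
$d{\left(E \right)} = -31 + 2 E$ ($d{\left(E \right)} = \left(-31 + E\right) + E = -31 + 2 E$)
$\frac{1}{91744 + d{\left(-118 \right)}} = \frac{1}{91744 + \left(-31 + 2 \left(-118\right)\right)} = \frac{1}{91744 - 267} = \frac{1}{91477}$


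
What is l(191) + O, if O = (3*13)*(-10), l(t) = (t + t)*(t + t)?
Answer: 145534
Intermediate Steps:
l(t) = 4*t² (l(t) = (2*t)*(2*t) = 4*t²)
O = -390 (O = 39*(-10) = -390)
l(191) + O = 4*191² - 390 = 4*36481 - 390 = 145924 - 390 = 145534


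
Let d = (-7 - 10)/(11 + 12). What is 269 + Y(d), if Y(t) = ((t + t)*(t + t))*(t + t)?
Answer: 3233619/12167 ≈ 265.77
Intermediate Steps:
d = -17/23 ≈ -0.73913
Y(t) = 8*t**3 (Y(t) = ((2*t)*(2*t))*(2*t) = (4*t**2)*(2*t) = 8*t**3)
269 + Y(d) = 269 + 8*(-17/23)**3 = 269 + 8*(-4913/12167) = 269 - 39304/12167 = 3233619/12167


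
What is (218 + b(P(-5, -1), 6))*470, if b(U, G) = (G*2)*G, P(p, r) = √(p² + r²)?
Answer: 136300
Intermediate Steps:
b(U, G) = 2*G² (b(U, G) = (2*G)*G = 2*G²)
(218 + b(P(-5, -1), 6))*470 = (218 + 2*6²)*470 = (218 + 2*36)*470 = (218 + 72)*470 = 290*470 = 136300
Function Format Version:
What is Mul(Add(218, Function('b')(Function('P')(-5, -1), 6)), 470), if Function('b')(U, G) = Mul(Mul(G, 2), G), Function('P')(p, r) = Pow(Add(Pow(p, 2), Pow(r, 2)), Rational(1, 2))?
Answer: 136300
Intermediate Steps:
Function('b')(U, G) = Mul(2, Pow(G, 2)) (Function('b')(U, G) = Mul(Mul(2, G), G) = Mul(2, Pow(G, 2)))
Mul(Add(218, Function('b')(Function('P')(-5, -1), 6)), 470) = Mul(Add(218, Mul(2, Pow(6, 2))), 470) = Mul(Add(218, Mul(2, 36)), 470) = Mul(Add(218, 72), 470) = Mul(290, 470) = 136300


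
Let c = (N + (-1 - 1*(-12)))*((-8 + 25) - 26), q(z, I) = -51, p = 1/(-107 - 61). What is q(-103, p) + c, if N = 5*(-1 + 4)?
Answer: -285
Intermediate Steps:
N = 15 (N = 5*3 = 15)
p = -1/168 (p = 1/(-168) = -1/168 ≈ -0.0059524)
c = -234 (c = (15 + (-1 - 1*(-12)))*((-8 + 25) - 26) = (15 + (-1 + 12))*(17 - 26) = (15 + 11)*(-9) = 26*(-9) = -234)
q(-103, p) + c = -51 - 234 = -285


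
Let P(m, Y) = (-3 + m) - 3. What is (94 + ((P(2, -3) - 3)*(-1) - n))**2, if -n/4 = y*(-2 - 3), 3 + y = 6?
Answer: 1681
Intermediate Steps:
y = 3 (y = -3 + 6 = 3)
P(m, Y) = -6 + m
n = 60 (n = -12*(-2 - 3) = -12*(-5) = -4*(-15) = 60)
(94 + ((P(2, -3) - 3)*(-1) - n))**2 = (94 + (((-6 + 2) - 3)*(-1) - 1*60))**2 = (94 + ((-4 - 3)*(-1) - 60))**2 = (94 + (-7*(-1) - 60))**2 = (94 + (7 - 60))**2 = (94 - 53)**2 = 41**2 = 1681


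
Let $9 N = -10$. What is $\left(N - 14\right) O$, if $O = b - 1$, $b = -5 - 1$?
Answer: $\frac{952}{9} \approx 105.78$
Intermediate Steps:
$N = - \frac{10}{9}$ ($N = \frac{1}{9} \left(-10\right) = - \frac{10}{9} \approx -1.1111$)
$b = -6$
$O = -7$ ($O = -6 - 1 = -7$)
$\left(N - 14\right) O = \left(- \frac{10}{9} - 14\right) \left(-7\right) = \left(- \frac{136}{9}\right) \left(-7\right) = \frac{952}{9}$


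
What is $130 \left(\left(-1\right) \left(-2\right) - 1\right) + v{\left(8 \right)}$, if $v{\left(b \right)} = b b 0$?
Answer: $130$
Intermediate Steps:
$v{\left(b \right)} = 0$ ($v{\left(b \right)} = b^{2} \cdot 0 = 0$)
$130 \left(\left(-1\right) \left(-2\right) - 1\right) + v{\left(8 \right)} = 130 \left(\left(-1\right) \left(-2\right) - 1\right) + 0 = 130 \left(2 - 1\right) + 0 = 130 \cdot 1 + 0 = 130 + 0 = 130$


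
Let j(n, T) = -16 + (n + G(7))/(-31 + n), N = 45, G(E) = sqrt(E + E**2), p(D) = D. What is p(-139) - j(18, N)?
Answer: -1581/13 + 2*sqrt(14)/13 ≈ -121.04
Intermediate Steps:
j(n, T) = -16 + (n + 2*sqrt(14))/(-31 + n) (j(n, T) = -16 + (n + sqrt(7*(1 + 7)))/(-31 + n) = -16 + (n + sqrt(7*8))/(-31 + n) = -16 + (n + sqrt(56))/(-31 + n) = -16 + (n + 2*sqrt(14))/(-31 + n))
p(-139) - j(18, N) = -139 - (496 - 15*18 + 2*sqrt(14))/(-31 + 18) = -139 - (496 - 270 + 2*sqrt(14))/(-13) = -139 - (-1)*(226 + 2*sqrt(14))/13 = -139 - (-226/13 - 2*sqrt(14)/13) = -139 + (226/13 + 2*sqrt(14)/13) = -1581/13 + 2*sqrt(14)/13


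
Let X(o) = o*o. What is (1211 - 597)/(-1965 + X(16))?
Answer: -614/1709 ≈ -0.35927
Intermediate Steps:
X(o) = o**2
(1211 - 597)/(-1965 + X(16)) = (1211 - 597)/(-1965 + 16**2) = 614/(-1965 + 256) = 614/(-1709) = 614*(-1/1709) = -614/1709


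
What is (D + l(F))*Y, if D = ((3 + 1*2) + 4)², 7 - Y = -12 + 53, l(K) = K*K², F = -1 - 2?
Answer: -1836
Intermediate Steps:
F = -3
l(K) = K³
Y = -34 (Y = 7 - (-12 + 53) = 7 - 1*41 = 7 - 41 = -34)
D = 81 (D = ((3 + 2) + 4)² = (5 + 4)² = 9² = 81)
(D + l(F))*Y = (81 + (-3)³)*(-34) = (81 - 27)*(-34) = 54*(-34) = -1836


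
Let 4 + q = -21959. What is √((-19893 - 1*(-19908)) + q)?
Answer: 2*I*√5487 ≈ 148.15*I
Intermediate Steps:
q = -21963 (q = -4 - 21959 = -21963)
√((-19893 - 1*(-19908)) + q) = √((-19893 - 1*(-19908)) - 21963) = √((-19893 + 19908) - 21963) = √(15 - 21963) = √(-21948) = 2*I*√5487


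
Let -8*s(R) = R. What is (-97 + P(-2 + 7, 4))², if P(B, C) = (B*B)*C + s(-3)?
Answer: 729/64 ≈ 11.391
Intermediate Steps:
s(R) = -R/8
P(B, C) = 3/8 + C*B² (P(B, C) = (B*B)*C - ⅛*(-3) = B²*C + 3/8 = C*B² + 3/8 = 3/8 + C*B²)
(-97 + P(-2 + 7, 4))² = (-97 + (3/8 + 4*(-2 + 7)²))² = (-97 + (3/8 + 4*5²))² = (-97 + (3/8 + 4*25))² = (-97 + (3/8 + 100))² = (-97 + 803/8)² = (27/8)² = 729/64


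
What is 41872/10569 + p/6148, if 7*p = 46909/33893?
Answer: 61075796746277/15416145775212 ≈ 3.9618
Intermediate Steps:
p = 46909/237251 (p = (46909/33893)/7 = (46909*(1/33893))/7 = (⅐)*(46909/33893) = 46909/237251 ≈ 0.19772)
41872/10569 + p/6148 = 41872/10569 + (46909/237251)/6148 = 41872*(1/10569) + (46909/237251)*(1/6148) = 41872/10569 + 46909/1458619148 = 61075796746277/15416145775212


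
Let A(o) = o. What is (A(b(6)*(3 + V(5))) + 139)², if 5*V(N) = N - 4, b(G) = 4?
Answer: 576081/25 ≈ 23043.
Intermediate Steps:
V(N) = -⅘ + N/5 (V(N) = (N - 4)/5 = (-4 + N)/5 = -⅘ + N/5)
(A(b(6)*(3 + V(5))) + 139)² = (4*(3 + (-⅘ + (⅕)*5)) + 139)² = (4*(3 + (-⅘ + 1)) + 139)² = (4*(3 + ⅕) + 139)² = (4*(16/5) + 139)² = (64/5 + 139)² = (759/5)² = 576081/25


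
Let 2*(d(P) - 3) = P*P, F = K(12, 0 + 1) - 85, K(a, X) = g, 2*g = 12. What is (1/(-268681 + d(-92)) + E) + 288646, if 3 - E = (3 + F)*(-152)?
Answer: 73277193261/264446 ≈ 2.7710e+5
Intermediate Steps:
g = 6 (g = (½)*12 = 6)
K(a, X) = 6
F = -79 (F = 6 - 85 = -79)
d(P) = 3 + P²/2 (d(P) = 3 + (P*P)/2 = 3 + P²/2)
E = -11549 (E = 3 - (3 - 79)*(-152) = 3 - (-76)*(-152) = 3 - 1*11552 = 3 - 11552 = -11549)
(1/(-268681 + d(-92)) + E) + 288646 = (1/(-268681 + (3 + (½)*(-92)²)) - 11549) + 288646 = (1/(-268681 + (3 + (½)*8464)) - 11549) + 288646 = (1/(-268681 + (3 + 4232)) - 11549) + 288646 = (1/(-268681 + 4235) - 11549) + 288646 = (1/(-264446) - 11549) + 288646 = (-1/264446 - 11549) + 288646 = -3054086855/264446 + 288646 = 73277193261/264446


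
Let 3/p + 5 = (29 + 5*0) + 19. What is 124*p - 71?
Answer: -2681/43 ≈ -62.349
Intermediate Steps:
p = 3/43 (p = 3/(-5 + ((29 + 5*0) + 19)) = 3/(-5 + ((29 + 0) + 19)) = 3/(-5 + (29 + 19)) = 3/(-5 + 48) = 3/43 ≈ 0.069767)
124*p - 71 = 124*(3/43) - 71 = 372/43 - 71 = -2681/43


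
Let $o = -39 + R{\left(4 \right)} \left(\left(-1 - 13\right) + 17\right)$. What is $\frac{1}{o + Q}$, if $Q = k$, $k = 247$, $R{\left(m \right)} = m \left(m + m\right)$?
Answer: $\frac{1}{304} \approx 0.0032895$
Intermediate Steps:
$R{\left(m \right)} = 2 m^{2}$ ($R{\left(m \right)} = m 2 m = 2 m^{2}$)
$Q = 247$
$o = 57$ ($o = -39 + 2 \cdot 4^{2} \left(\left(-1 - 13\right) + 17\right) = -39 + 2 \cdot 16 \left(-14 + 17\right) = -39 + 32 \cdot 3 = -39 + 96 = 57$)
$\frac{1}{o + Q} = \frac{1}{57 + 247} = \frac{1}{304}$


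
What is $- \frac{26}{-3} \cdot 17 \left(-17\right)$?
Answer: $- \frac{7514}{3} \approx -2504.7$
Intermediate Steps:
$- \frac{26}{-3} \cdot 17 \left(-17\right) = \left(-26\right) \left(- \frac{1}{3}\right) 17 \left(-17\right) = \frac{26}{3} \cdot 17 \left(-17\right) = \frac{442}{3} \left(-17\right) = - \frac{7514}{3}$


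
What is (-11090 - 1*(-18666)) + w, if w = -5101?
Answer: 2475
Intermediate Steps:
(-11090 - 1*(-18666)) + w = (-11090 - 1*(-18666)) - 5101 = (-11090 + 18666) - 5101 = 7576 - 5101 = 2475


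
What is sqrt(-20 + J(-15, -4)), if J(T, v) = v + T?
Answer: I*sqrt(39) ≈ 6.245*I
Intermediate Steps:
J(T, v) = T + v
sqrt(-20 + J(-15, -4)) = sqrt(-20 + (-15 - 4)) = sqrt(-20 - 19) = sqrt(-39) = I*sqrt(39)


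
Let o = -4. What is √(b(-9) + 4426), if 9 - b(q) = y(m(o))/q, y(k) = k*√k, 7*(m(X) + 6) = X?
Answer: √(1955835 - 46*I*√322)/21 ≈ 66.596 - 0.014053*I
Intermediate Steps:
m(X) = -6 + X/7
y(k) = k^(3/2)
b(q) = 9 + 46*I*√322/(49*q) (b(q) = 9 - (-6 + (⅐)*(-4))^(3/2)/q = 9 - (-6 - 4/7)^(3/2)/q = 9 - (-46/7)^(3/2)/q = 9 - (-46*I*√322/49)/q = 9 - (-46)*I*√322/(49*q) = 9 + 46*I*√322/(49*q))
√(b(-9) + 4426) = √((9 + (46/49)*I*√322/(-9)) + 4426) = √((9 + (46/49)*I*√322*(-⅑)) + 4426) = √((9 - 46*I*√322/441) + 4426) = √(4435 - 46*I*√322/441)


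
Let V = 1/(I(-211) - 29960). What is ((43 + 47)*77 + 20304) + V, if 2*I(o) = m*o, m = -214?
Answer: 201068621/7383 ≈ 27234.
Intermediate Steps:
I(o) = -107*o (I(o) = (-214*o)/2 = -107*o)
V = -1/7383 (V = 1/(-107*(-211) - 29960) = 1/(22577 - 29960) = 1/(-7383) = -1/7383 ≈ -0.00013545)
((43 + 47)*77 + 20304) + V = ((43 + 47)*77 + 20304) - 1/7383 = (90*77 + 20304) - 1/7383 = (6930 + 20304) - 1/7383 = 27234 - 1/7383 = 201068621/7383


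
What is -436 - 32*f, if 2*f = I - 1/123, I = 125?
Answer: -299612/123 ≈ -2435.9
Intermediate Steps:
f = 7687/123 (f = (125 - 1/123)/2 = (½)*(15374/123) = 7687/123 ≈ 62.496)
-436 - 32*f = -436 - 32*7687/123 = -436 - 245984/123 = -299612/123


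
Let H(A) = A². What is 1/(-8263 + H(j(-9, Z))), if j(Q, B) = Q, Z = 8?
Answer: -1/8182 ≈ -0.00012222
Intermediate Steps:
1/(-8263 + H(j(-9, Z))) = 1/(-8263 + (-9)²) = 1/(-8263 + 81) = 1/(-8182) = -1/8182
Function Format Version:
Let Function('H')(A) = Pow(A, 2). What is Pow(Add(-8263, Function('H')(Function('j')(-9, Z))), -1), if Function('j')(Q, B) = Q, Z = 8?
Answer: Rational(-1, 8182) ≈ -0.00012222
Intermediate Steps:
Pow(Add(-8263, Function('H')(Function('j')(-9, Z))), -1) = Pow(Add(-8263, Pow(-9, 2)), -1) = Pow(Add(-8263, 81), -1) = Pow(-8182, -1) = Rational(-1, 8182)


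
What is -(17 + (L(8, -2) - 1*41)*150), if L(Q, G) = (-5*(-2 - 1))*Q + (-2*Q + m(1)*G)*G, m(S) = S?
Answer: -17267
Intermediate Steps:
L(Q, G) = 15*Q + G*(G - 2*Q) (L(Q, G) = (-5*(-2 - 1))*Q + (-2*Q + 1*G)*G = (-5*(-3))*Q + (-2*Q + G)*G = 15*Q + (G - 2*Q)*G = 15*Q + G*(G - 2*Q))
-(17 + (L(8, -2) - 1*41)*150) = -(17 + (((-2)² + 15*8 - 2*(-2)*8) - 1*41)*150) = -(17 + ((4 + 120 + 32) - 41)*150) = -(17 + (156 - 41)*150) = -(17 + 115*150) = -(17 + 17250) = -1*17267 = -17267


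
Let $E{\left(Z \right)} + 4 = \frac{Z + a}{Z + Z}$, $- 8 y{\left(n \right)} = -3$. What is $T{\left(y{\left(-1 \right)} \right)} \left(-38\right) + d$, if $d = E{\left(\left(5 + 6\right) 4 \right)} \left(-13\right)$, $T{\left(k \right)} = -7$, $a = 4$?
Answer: $\frac{3420}{11} \approx 310.91$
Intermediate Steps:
$y{\left(n \right)} = \frac{3}{8}$ ($y{\left(n \right)} = \left(- \frac{1}{8}\right) \left(-3\right) = \frac{3}{8}$)
$E{\left(Z \right)} = -4 + \frac{4 + Z}{2 Z}$ ($E{\left(Z \right)} = -4 + \frac{Z + 4}{Z + Z} = -4 + \frac{4 + Z}{2 Z}$)
$d = \frac{494}{11}$ ($d = \left(- \frac{7}{2} + \frac{2}{\left(5 + 6\right) 4}\right) \left(-13\right) = \left(- \frac{7}{2} + \frac{2}{11 \cdot 4}\right) \left(-13\right) = \left(- \frac{7}{2} + \frac{2}{44}\right) \left(-13\right) = \left(- \frac{7}{2} + 2 \cdot \frac{1}{44}\right) \left(-13\right) = \left(- \frac{7}{2} + \frac{1}{22}\right) \left(-13\right) = \left(- \frac{38}{11}\right) \left(-13\right) = \frac{494}{11} \approx 44.909$)
$T{\left(y{\left(-1 \right)} \right)} \left(-38\right) + d = \left(-7\right) \left(-38\right) + \frac{494}{11} = 266 + \frac{494}{11} = \frac{3420}{11}$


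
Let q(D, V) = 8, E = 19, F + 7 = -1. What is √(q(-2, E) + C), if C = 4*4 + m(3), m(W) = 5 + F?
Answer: √21 ≈ 4.5826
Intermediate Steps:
F = -8 (F = -7 - 1 = -8)
m(W) = -3 (m(W) = 5 - 8 = -3)
C = 13 (C = 4*4 - 3 = 16 - 3 = 13)
√(q(-2, E) + C) = √(8 + 13) = √21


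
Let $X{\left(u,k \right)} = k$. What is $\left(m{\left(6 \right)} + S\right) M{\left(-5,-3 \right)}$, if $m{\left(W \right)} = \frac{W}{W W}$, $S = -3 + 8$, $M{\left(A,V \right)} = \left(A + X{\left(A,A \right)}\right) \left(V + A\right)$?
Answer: $\frac{1240}{3} \approx 413.33$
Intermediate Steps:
$M{\left(A,V \right)} = 2 A \left(A + V\right)$ ($M{\left(A,V \right)} = \left(A + A\right) \left(V + A\right) = 2 A \left(A + V\right)$)
$S = 5$
$m{\left(W \right)} = \frac{1}{W}$ ($m{\left(W \right)} = \frac{W}{W^{2}} = \frac{1}{W}$)
$\left(m{\left(6 \right)} + S\right) M{\left(-5,-3 \right)} = \left(\frac{1}{6} + 5\right) 2 \left(-5\right) \left(-5 - 3\right) = \left(\frac{1}{6} + 5\right) 2 \left(-5\right) \left(-8\right) = \frac{31}{6} \cdot 80 = \frac{1240}{3}$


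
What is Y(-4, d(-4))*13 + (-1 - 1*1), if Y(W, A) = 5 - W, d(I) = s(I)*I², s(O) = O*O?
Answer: 115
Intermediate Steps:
s(O) = O²
d(I) = I⁴ (d(I) = I²*I² = I⁴)
Y(-4, d(-4))*13 + (-1 - 1*1) = (5 - 1*(-4))*13 + (-1 - 1*1) = (5 + 4)*13 + (-1 - 1) = 9*13 - 2 = 117 - 2 = 115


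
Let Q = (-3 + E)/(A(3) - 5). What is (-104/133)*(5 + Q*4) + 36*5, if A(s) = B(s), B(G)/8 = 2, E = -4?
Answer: 260532/1463 ≈ 178.08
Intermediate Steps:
B(G) = 16 (B(G) = 8*2 = 16)
A(s) = 16
Q = -7/11 (Q = (-3 - 4)/(16 - 5) = -7/11 ≈ -0.63636)
(-104/133)*(5 + Q*4) + 36*5 = (-104/133)*(5 - 7/11*4) + 36*5 = (-104*1/133)*(5 - 28/11) + 180 = -104/133*27/11 + 180 = -2808/1463 + 180 = 260532/1463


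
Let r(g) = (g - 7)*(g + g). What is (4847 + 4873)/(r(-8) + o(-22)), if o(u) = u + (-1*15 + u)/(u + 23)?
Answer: 9720/181 ≈ 53.702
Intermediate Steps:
r(g) = 2*g*(-7 + g) (r(g) = (-7 + g)*(2*g) = 2*g*(-7 + g))
o(u) = u + (-15 + u)/(23 + u)
(4847 + 4873)/(r(-8) + o(-22)) = (4847 + 4873)/(2*(-8)*(-7 - 8) + (-15 + (-22)² + 24*(-22))/(23 - 22)) = 9720/(2*(-8)*(-15) + (-15 + 484 - 528)/1) = 9720/(240 + 1*(-59)) = 9720/(240 - 59) = 9720/181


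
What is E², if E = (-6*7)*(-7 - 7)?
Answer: 345744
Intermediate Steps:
E = 588 (E = -42*(-14) = 588)
E² = 588² = 345744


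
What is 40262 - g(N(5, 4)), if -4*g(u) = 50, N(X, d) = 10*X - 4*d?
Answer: 80549/2 ≈ 40275.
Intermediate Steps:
N(X, d) = -4*d + 10*X
g(u) = -25/2 (g(u) = -¼*50 = -25/2)
40262 - g(N(5, 4)) = 40262 - 1*(-25/2) = 40262 + 25/2 = 80549/2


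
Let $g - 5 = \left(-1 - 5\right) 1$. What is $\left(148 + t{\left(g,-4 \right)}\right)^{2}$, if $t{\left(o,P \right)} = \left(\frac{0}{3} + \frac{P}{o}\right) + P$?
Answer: $21904$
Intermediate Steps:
$g = -1$ ($g = 5 + \left(-1 - 5\right) 1 = 5 - 6 = -1$)
$t{\left(o,P \right)} = P + \frac{P}{o}$ ($t{\left(o,P \right)} = \left(0 \cdot \frac{1}{3} + \frac{P}{o}\right) + P = \left(0 + \frac{P}{o}\right) + P = \frac{P}{o} + P = P + \frac{P}{o}$)
$\left(148 + t{\left(g,-4 \right)}\right)^{2} = \left(148 - \left(4 + \frac{4}{-1}\right)\right)^{2} = \left(148 - 0\right)^{2} = \left(148 + \left(-4 + 4\right)\right)^{2} = \left(148 + 0\right)^{2} = 148^{2} = 21904$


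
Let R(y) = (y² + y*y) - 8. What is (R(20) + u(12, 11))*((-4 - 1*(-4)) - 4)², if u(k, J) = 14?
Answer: 12896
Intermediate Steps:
R(y) = -8 + 2*y² (R(y) = (y² + y²) - 8 = 2*y² - 8 = -8 + 2*y²)
(R(20) + u(12, 11))*((-4 - 1*(-4)) - 4)² = ((-8 + 2*20²) + 14)*((-4 - 1*(-4)) - 4)² = ((-8 + 2*400) + 14)*((-4 + 4) - 4)² = ((-8 + 800) + 14)*(0 - 4)² = (792 + 14)*(-4)² = 806*16 = 12896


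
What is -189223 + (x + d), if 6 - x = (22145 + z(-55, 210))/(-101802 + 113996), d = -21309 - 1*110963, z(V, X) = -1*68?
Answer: -3920258943/12194 ≈ -3.2149e+5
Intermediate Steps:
z(V, X) = -68
d = -132272 (d = -21309 - 110963 = -132272)
x = 51087/12194 (x = 6 - (22145 - 68)/(-101802 + 113996) = 6 - 22077/12194 = 51087/12194 ≈ 4.1895)
-189223 + (x + d) = -189223 + (51087/12194 - 132272) = -189223 - 1612873681/12194 = -3920258943/12194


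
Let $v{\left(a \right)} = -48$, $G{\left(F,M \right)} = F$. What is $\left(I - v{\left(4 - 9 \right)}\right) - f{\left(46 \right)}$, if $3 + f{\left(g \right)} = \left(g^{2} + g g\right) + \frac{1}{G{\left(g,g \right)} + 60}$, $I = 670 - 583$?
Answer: $- \frac{433965}{106} \approx -4094.0$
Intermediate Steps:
$I = 87$ ($I = 670 - 583 = 87$)
$f{\left(g \right)} = -3 + \frac{1}{60 + g} + 2 g^{2}$ ($f{\left(g \right)} = -3 + \left(\left(g^{2} + g g\right) + \frac{1}{g + 60}\right) = -3 + \left(\left(g^{2} + g^{2}\right) + \frac{1}{60 + g}\right) = -3 + \left(2 g^{2} + \frac{1}{60 + g}\right) = -3 + \left(\frac{1}{60 + g} + 2 g^{2}\right) = -3 + \frac{1}{60 + g} + 2 g^{2}$)
$\left(I - v{\left(4 - 9 \right)}\right) - f{\left(46 \right)} = \left(87 - -48\right) - \frac{-179 - 138 + 2 \cdot 46^{3} + 120 \cdot 46^{2}}{60 + 46} = \left(87 + 48\right) - \frac{-179 - 138 + 2 \cdot 97336 + 120 \cdot 2116}{106} = 135 - \frac{-179 - 138 + 194672 + 253920}{106} = 135 - \frac{1}{106} \cdot 448275 = 135 - \frac{448275}{106} = - \frac{433965}{106}$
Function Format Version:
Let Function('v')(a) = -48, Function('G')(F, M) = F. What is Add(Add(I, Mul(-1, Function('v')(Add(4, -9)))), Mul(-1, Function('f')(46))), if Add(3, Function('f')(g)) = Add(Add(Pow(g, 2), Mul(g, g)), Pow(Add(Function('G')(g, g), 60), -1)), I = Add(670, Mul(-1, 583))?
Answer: Rational(-433965, 106) ≈ -4094.0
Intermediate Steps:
I = 87 (I = Add(670, -583) = 87)
Function('f')(g) = Add(-3, Pow(Add(60, g), -1), Mul(2, Pow(g, 2))) (Function('f')(g) = Add(-3, Add(Add(Pow(g, 2), Mul(g, g)), Pow(Add(g, 60), -1))) = Add(-3, Add(Add(Pow(g, 2), Pow(g, 2)), Pow(Add(60, g), -1))) = Add(-3, Add(Mul(2, Pow(g, 2)), Pow(Add(60, g), -1))) = Add(-3, Add(Pow(Add(60, g), -1), Mul(2, Pow(g, 2)))) = Add(-3, Pow(Add(60, g), -1), Mul(2, Pow(g, 2))))
Add(Add(I, Mul(-1, Function('v')(Add(4, -9)))), Mul(-1, Function('f')(46))) = Add(Add(87, Mul(-1, -48)), Mul(-1, Mul(Pow(Add(60, 46), -1), Add(-179, Mul(-3, 46), Mul(2, Pow(46, 3)), Mul(120, Pow(46, 2)))))) = Add(Add(87, 48), Mul(-1, Mul(Pow(106, -1), Add(-179, -138, Mul(2, 97336), Mul(120, 2116))))) = Add(135, Mul(-1, Mul(Rational(1, 106), Add(-179, -138, 194672, 253920)))) = Add(135, Mul(-1, Mul(Rational(1, 106), 448275))) = Add(135, Mul(-1, Rational(448275, 106))) = Add(135, Rational(-448275, 106)) = Rational(-433965, 106)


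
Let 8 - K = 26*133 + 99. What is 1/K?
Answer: -1/3549 ≈ -0.00028177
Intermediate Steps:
K = -3549 (K = 8 - (26*133 + 99) = 8 - (3458 + 99) = 8 - 1*3557 = 8 - 3557 = -3549)
1/K = 1/(-3549) = -1/3549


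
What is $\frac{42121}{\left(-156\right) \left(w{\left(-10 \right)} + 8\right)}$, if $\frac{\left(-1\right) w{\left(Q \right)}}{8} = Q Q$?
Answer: $\frac{42121}{123552} \approx 0.34092$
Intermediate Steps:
$w{\left(Q \right)} = - 8 Q^{2}$ ($w{\left(Q \right)} = - 8 Q Q = - 8 Q^{2}$)
$\frac{42121}{\left(-156\right) \left(w{\left(-10 \right)} + 8\right)} = \frac{42121}{\left(-156\right) \left(- 8 \left(-10\right)^{2} + 8\right)} = \frac{42121}{\left(-156\right) \left(\left(-8\right) 100 + 8\right)} = \frac{42121}{\left(-156\right) \left(-800 + 8\right)} = \frac{42121}{\left(-156\right) \left(-792\right)} = \frac{42121}{123552}$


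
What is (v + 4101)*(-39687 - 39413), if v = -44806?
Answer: 3219765500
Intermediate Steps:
(v + 4101)*(-39687 - 39413) = (-44806 + 4101)*(-39687 - 39413) = -40705*(-79100) = 3219765500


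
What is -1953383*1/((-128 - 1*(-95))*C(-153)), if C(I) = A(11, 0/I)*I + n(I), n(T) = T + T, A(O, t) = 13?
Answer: -1953383/75735 ≈ -25.792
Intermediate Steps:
n(T) = 2*T
C(I) = 15*I (C(I) = 13*I + 2*I = 15*I)
-1953383*1/((-128 - 1*(-95))*C(-153)) = -1953383*(-1/(2295*(-128 - 1*(-95)))) = -1953383*(-1/(2295*(-128 + 95))) = -1953383/((-33*(-2295))) = -1953383/75735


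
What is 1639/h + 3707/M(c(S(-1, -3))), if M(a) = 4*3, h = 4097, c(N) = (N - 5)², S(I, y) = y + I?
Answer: 15207247/49164 ≈ 309.32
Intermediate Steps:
S(I, y) = I + y
c(N) = (-5 + N)²
M(a) = 12
1639/h + 3707/M(c(S(-1, -3))) = 1639/4097 + 3707/12 = 15207247/49164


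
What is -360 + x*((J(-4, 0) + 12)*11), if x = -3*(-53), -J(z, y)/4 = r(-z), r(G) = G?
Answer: -7356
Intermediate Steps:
J(z, y) = 4*z (J(z, y) = -(-4)*z = 4*z)
x = 159
-360 + x*((J(-4, 0) + 12)*11) = -360 + 159*((4*(-4) + 12)*11) = -360 + 159*((-16 + 12)*11) = -360 + 159*(-4*11) = -360 + 159*(-44) = -360 - 6996 = -7356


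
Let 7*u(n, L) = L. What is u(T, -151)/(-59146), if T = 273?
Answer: 151/414022 ≈ 0.00036471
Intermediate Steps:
u(n, L) = L/7
u(T, -151)/(-59146) = ((⅐)*(-151))/(-59146) = -151/7*(-1/59146) = 151/414022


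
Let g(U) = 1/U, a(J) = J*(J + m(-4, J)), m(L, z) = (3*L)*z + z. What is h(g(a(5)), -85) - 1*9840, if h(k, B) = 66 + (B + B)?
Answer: -9944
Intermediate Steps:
m(L, z) = z + 3*L*z (m(L, z) = 3*L*z + z = z + 3*L*z)
a(J) = -10*J**2 (a(J) = J*(J + J*(1 + 3*(-4))) = J*(J + J*(1 - 12)) = J*(J + J*(-11)) = J*(J - 11*J) = J*(-10*J) = -10*J**2)
h(k, B) = 66 + 2*B
h(g(a(5)), -85) - 1*9840 = (66 + 2*(-85)) - 1*9840 = (66 - 170) - 9840 = -104 - 9840 = -9944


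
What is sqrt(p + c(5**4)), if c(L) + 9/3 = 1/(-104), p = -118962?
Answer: I*sqrt(321681386)/52 ≈ 344.91*I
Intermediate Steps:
c(L) = -313/104 (c(L) = -3 + 1/(-104) = -3 - 1/104 = -313/104)
sqrt(p + c(5**4)) = sqrt(-118962 - 313/104) = sqrt(-12372361/104) = I*sqrt(321681386)/52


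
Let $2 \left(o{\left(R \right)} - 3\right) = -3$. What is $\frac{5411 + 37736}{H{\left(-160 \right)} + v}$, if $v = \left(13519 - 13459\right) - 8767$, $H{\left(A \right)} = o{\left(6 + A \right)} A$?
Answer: $- \frac{43147}{8947} \approx -4.8225$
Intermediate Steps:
$o{\left(R \right)} = \frac{3}{2}$ ($o{\left(R \right)} = 3 + \frac{1}{2} \left(-3\right) = 3 - \frac{3}{2} = \frac{3}{2}$)
$H{\left(A \right)} = \frac{3 A}{2}$
$v = -8707$ ($v = 60 - 8767 = -8707$)
$\frac{5411 + 37736}{H{\left(-160 \right)} + v} = \frac{5411 + 37736}{\frac{3}{2} \left(-160\right) - 8707} = \frac{43147}{-240 - 8707} = \frac{43147}{-8947} = 43147 \left(- \frac{1}{8947}\right) = - \frac{43147}{8947}$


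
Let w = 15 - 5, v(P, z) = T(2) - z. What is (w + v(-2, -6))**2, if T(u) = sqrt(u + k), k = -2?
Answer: 256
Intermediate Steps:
T(u) = sqrt(-2 + u) (T(u) = sqrt(u - 2) = sqrt(-2 + u))
v(P, z) = -z (v(P, z) = sqrt(-2 + 2) - z = sqrt(0) - z = 0 - z = -z)
w = 10
(w + v(-2, -6))**2 = (10 - 1*(-6))**2 = (10 + 6)**2 = 16**2 = 256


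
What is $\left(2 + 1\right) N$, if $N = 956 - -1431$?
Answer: $7161$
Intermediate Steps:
$N = 2387$ ($N = 956 + 1431 = 2387$)
$\left(2 + 1\right) N = \left(2 + 1\right) 2387 = 3 \cdot 2387 = 7161$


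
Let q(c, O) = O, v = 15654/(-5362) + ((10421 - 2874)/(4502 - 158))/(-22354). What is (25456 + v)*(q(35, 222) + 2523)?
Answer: 6063219936746494455/86780195152 ≈ 6.9869e+7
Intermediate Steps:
v = -760067142259/260340585456 (v = 15654*(-1/5362) + (7547/4344)*(-1/22354) = -7827/2681 + (7547*(1/4344))*(-1/22354) = -7827/2681 + (7547/4344)*(-1/22354) = -7827/2681 - 7547/97105776 = -760067142259/260340585456 ≈ -2.9195)
(25456 + v)*(q(35, 222) + 2523) = (25456 - 760067142259/260340585456)*(222 + 2523) = (6626469876225677/260340585456)*2745 = 6063219936746494455/86780195152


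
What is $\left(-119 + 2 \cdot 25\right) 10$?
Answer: $-690$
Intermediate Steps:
$\left(-119 + 2 \cdot 25\right) 10 = \left(-119 + 50\right) 10 = \left(-69\right) 10 = -690$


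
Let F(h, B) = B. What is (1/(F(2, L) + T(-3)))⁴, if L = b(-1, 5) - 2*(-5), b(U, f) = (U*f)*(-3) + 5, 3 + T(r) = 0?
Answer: 1/531441 ≈ 1.8817e-6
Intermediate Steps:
T(r) = -3 (T(r) = -3 + 0 = -3)
b(U, f) = 5 - 3*U*f (b(U, f) = -3*U*f + 5 = 5 - 3*U*f)
L = 30 (L = (5 - 3*(-1)*5) - 2*(-5) = (5 + 15) + 10 = 20 + 10 = 30)
(1/(F(2, L) + T(-3)))⁴ = (1/(30 - 3))⁴ = (1/27)⁴ = 1/531441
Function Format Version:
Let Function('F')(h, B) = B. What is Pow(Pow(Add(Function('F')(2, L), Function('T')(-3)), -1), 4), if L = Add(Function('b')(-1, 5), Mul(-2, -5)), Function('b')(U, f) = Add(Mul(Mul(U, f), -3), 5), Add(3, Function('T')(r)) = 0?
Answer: Rational(1, 531441) ≈ 1.8817e-6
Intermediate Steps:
Function('T')(r) = -3 (Function('T')(r) = Add(-3, 0) = -3)
Function('b')(U, f) = Add(5, Mul(-3, U, f)) (Function('b')(U, f) = Add(Mul(-3, U, f), 5) = Add(5, Mul(-3, U, f)))
L = 30 (L = Add(Add(5, Mul(-3, -1, 5)), Mul(-2, -5)) = Add(Add(5, 15), 10) = Add(20, 10) = 30)
Pow(Pow(Add(Function('F')(2, L), Function('T')(-3)), -1), 4) = Pow(Pow(Add(30, -3), -1), 4) = Pow(Pow(27, -1), 4) = Pow(Rational(1, 27), 4) = Rational(1, 531441)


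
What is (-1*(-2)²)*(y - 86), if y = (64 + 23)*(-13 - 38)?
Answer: 18092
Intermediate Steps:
y = -4437 (y = 87*(-51) = -4437)
(-1*(-2)²)*(y - 86) = (-1*(-2)²)*(-4437 - 86) = -1*4*(-4523) = -4*(-4523) = 18092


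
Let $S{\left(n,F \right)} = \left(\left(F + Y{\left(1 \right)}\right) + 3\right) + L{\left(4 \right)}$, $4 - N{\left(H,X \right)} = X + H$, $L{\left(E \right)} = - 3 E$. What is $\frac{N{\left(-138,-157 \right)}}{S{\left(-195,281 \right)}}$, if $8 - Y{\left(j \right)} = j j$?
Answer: $\frac{299}{279} \approx 1.0717$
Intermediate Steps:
$Y{\left(j \right)} = 8 - j^{2}$ ($Y{\left(j \right)} = 8 - j j = 8 - j^{2}$)
$N{\left(H,X \right)} = 4 - H - X$ ($N{\left(H,X \right)} = 4 - \left(X + H\right) = 4 - \left(H + X\right) = 4 - H - X$)
$S{\left(n,F \right)} = -2 + F$ ($S{\left(n,F \right)} = \left(\left(F + \left(8 - 1^{2}\right)\right) + 3\right) - 12 = \left(\left(F + \left(8 - 1\right)\right) + 3\right) - 12 = \left(\left(F + 7\right) + 3\right) - 12 = \left(\left(7 + F\right) + 3\right) - 12 = \left(10 + F\right) - 12 = -2 + F$)
$\frac{N{\left(-138,-157 \right)}}{S{\left(-195,281 \right)}} = \frac{4 - -138 - -157}{-2 + 281} = \frac{4 + 138 + 157}{279} = 299 \cdot \frac{1}{279} = \frac{299}{279}$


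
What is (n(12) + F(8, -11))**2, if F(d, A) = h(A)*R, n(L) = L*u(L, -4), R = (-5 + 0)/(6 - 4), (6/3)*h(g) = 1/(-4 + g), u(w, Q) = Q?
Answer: 330625/144 ≈ 2296.0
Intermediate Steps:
h(g) = 1/(2*(-4 + g))
R = -5/2 ≈ -2.5000
n(L) = -4*L (n(L) = L*(-4) = -4*L)
F(d, A) = -5/(4*(-4 + A)) (F(d, A) = (1/(2*(-4 + A)))*(-5/2) = -5/(4*(-4 + A)))
(n(12) + F(8, -11))**2 = (-4*12 - 5/(-16 + 4*(-11)))**2 = (-48 - 5/(-16 - 44))**2 = (-48 - 5/(-60))**2 = (-48 - 5*(-1/60))**2 = (-48 + 1/12)**2 = (-575/12)**2 = 330625/144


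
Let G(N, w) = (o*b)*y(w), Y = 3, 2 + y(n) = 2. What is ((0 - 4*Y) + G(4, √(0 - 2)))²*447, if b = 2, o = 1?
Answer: 64368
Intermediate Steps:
y(n) = 0 (y(n) = -2 + 2 = 0)
G(N, w) = 0 (G(N, w) = (1*2)*0 = 2*0 = 0)
((0 - 4*Y) + G(4, √(0 - 2)))²*447 = ((0 - 4*3) + 0)²*447 = ((0 - 12) + 0)²*447 = (-12 + 0)²*447 = (-12)²*447 = 144*447 = 64368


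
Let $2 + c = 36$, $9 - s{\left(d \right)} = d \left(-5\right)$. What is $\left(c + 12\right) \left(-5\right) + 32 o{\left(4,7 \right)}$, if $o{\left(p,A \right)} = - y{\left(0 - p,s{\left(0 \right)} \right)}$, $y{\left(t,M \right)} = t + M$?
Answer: $-390$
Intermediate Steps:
$s{\left(d \right)} = 9 + 5 d$ ($s{\left(d \right)} = 9 - d \left(-5\right) = 9 - - 5 d = 9 + 5 d$)
$c = 34$ ($c = -2 + 36 = 34$)
$y{\left(t,M \right)} = M + t$
$o{\left(p,A \right)} = -9 + p$ ($o{\left(p,A \right)} = - (\left(9 + 5 \cdot 0\right) + \left(0 - p\right)) = - (\left(9 + 0\right) - p) = - (9 - p) = -9 + p$)
$\left(c + 12\right) \left(-5\right) + 32 o{\left(4,7 \right)} = \left(34 + 12\right) \left(-5\right) + 32 \left(-9 + 4\right) = 46 \left(-5\right) + 32 \left(-5\right) = -230 - 160 = -390$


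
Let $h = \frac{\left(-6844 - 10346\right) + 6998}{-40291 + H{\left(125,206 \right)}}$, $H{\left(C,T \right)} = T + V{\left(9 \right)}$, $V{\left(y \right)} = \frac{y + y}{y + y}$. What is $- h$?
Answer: $- \frac{2548}{10021} \approx -0.25427$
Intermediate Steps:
$V{\left(y \right)} = 1$ ($V{\left(y \right)} = \frac{2 y}{2 y} = 2 y \frac{1}{2 y} = 1$)
$H{\left(C,T \right)} = 1 + T$ ($H{\left(C,T \right)} = T + 1 = 1 + T$)
$h = \frac{2548}{10021}$ ($h = \frac{\left(-6844 - 10346\right) + 6998}{-40291 + \left(1 + 206\right)} = \frac{\left(-6844 - 10346\right) + 6998}{-40291 + 207} = \frac{-17190 + 6998}{-40084} = \left(-10192\right) \left(- \frac{1}{40084}\right) = \frac{2548}{10021} \approx 0.25427$)
$- h = \left(-1\right) \frac{2548}{10021} = - \frac{2548}{10021}$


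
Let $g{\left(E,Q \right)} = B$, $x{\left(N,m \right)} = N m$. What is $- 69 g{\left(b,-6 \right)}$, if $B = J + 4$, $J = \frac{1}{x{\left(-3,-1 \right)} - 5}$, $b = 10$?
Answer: $- \frac{483}{2} \approx -241.5$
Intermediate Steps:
$J = - \frac{1}{2}$ ($J = \frac{1}{\left(-3\right) \left(-1\right) - 5} = \frac{1}{3 - 5} = \frac{1}{-2} = - \frac{1}{2} \approx -0.5$)
$B = \frac{7}{2}$ ($B = - \frac{1}{2} + 4 = \frac{7}{2} \approx 3.5$)
$g{\left(E,Q \right)} = \frac{7}{2}$
$- 69 g{\left(b,-6 \right)} = \left(-69\right) \frac{7}{2} = - \frac{483}{2}$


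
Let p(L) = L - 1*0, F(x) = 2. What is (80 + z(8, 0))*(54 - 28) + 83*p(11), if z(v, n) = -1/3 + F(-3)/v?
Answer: 17945/6 ≈ 2990.8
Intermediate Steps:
p(L) = L (p(L) = L + 0 = L)
z(v, n) = -⅓ + 2/v (z(v, n) = -1/3 + 2/v = -1*⅓ + 2/v = -⅓ + 2/v)
(80 + z(8, 0))*(54 - 28) + 83*p(11) = (80 + (⅓)*(6 - 1*8)/8)*(54 - 28) + 83*11 = (80 + (⅓)*(⅛)*(6 - 8))*26 + 913 = (80 + (⅓)*(⅛)*(-2))*26 + 913 = (80 - 1/12)*26 + 913 = (959/12)*26 + 913 = 12467/6 + 913 = 17945/6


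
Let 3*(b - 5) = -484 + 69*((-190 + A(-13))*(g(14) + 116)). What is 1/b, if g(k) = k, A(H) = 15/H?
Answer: -3/1715119 ≈ -1.7491e-6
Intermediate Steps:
b = -1715119/3 (b = 5 + (-484 + 69*((-190 + 15/(-13))*(14 + 116)))/3 = 5 + (-484 + 69*((-190 + 15*(-1/13))*130))/3 = 5 + (-484 + 69*((-190 - 15/13)*130))/3 = 5 + (-484 + 69*(-2485/13*130))/3 = 5 + (-484 + 69*(-24850))/3 = 5 + (-484 - 1714650)/3 = 5 + (⅓)*(-1715134) = 5 - 1715134/3 = -1715119/3 ≈ -5.7171e+5)
1/b = 1/(-1715119/3) = -3/1715119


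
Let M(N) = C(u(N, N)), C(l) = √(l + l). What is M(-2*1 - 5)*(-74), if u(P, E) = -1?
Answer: -74*I*√2 ≈ -104.65*I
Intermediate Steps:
C(l) = √2*√l (C(l) = √(2*l) = √2*√l)
M(N) = I*√2 (M(N) = √2*√(-1) = √2*I = I*√2)
M(-2*1 - 5)*(-74) = (I*√2)*(-74) = -74*I*√2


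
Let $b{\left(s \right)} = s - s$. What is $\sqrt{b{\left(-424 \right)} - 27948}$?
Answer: $2 i \sqrt{6987} \approx 167.18 i$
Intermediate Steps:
$b{\left(s \right)} = 0$
$\sqrt{b{\left(-424 \right)} - 27948} = \sqrt{0 - 27948} = \sqrt{-27948} = 2 i \sqrt{6987}$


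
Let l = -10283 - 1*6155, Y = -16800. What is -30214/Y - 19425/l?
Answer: 205749433/69039600 ≈ 2.9802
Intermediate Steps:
l = -16438 (l = -10283 - 6155 = -16438)
-30214/Y - 19425/l = -30214/(-16800) - 19425/(-16438) = -30214*(-1/16800) - 19425*(-1/16438) = 15107/8400 + 19425/16438 = 205749433/69039600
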